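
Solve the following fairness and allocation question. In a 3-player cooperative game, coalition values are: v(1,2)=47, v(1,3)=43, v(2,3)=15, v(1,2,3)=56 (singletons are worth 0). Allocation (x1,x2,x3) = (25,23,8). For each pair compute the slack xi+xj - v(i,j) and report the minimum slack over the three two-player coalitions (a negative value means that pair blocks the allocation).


Step 1: Slack for coalition (1,2): x1+x2 - v12 = 48 - 47 = 1
Step 2: Slack for coalition (1,3): x1+x3 - v13 = 33 - 43 = -10
Step 3: Slack for coalition (2,3): x2+x3 - v23 = 31 - 15 = 16
Step 4: Minimum slack = min(1, -10, 16) = -10, attained by (1,3); coalition (1,3) can block (slack < 0), so the allocation is not in the core

-10


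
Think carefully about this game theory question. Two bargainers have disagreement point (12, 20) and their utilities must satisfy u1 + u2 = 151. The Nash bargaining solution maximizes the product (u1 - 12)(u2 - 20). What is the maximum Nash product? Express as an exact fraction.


Step 1: The Nash solution splits surplus symmetrically above the disagreement point
Step 2: u1 = (total + d1 - d2)/2 = (151 + 12 - 20)/2 = 143/2
Step 3: u2 = (total - d1 + d2)/2 = (151 - 12 + 20)/2 = 159/2
Step 4: Nash product = (143/2 - 12) * (159/2 - 20)
Step 5: = 119/2 * 119/2 = 14161/4

14161/4


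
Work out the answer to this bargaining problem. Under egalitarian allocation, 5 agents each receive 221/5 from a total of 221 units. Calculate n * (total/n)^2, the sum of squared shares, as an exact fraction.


Step 1: Each agent's share = 221/5
Step 2: Square of each share = (221/5)^2 = 48841/25
Step 3: Sum of squares = 5 * 48841/25 = 48841/5

48841/5


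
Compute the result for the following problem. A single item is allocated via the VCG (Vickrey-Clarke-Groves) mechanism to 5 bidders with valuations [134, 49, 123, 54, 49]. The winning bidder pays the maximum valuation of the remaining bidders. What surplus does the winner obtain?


Step 1: The winner is the agent with the highest value: agent 0 with value 134
Step 2: Values of other agents: [49, 123, 54, 49]
Step 3: VCG payment = max of others' values = 123
Step 4: Surplus = 134 - 123 = 11

11


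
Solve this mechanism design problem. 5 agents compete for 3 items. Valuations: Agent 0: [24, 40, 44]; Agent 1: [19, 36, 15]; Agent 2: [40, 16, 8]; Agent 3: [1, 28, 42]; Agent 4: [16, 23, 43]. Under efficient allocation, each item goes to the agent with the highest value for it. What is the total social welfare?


Step 1: For each item, find the maximum value among all agents.
Step 2: Item 0 -> Agent 2 (value 40)
Step 3: Item 1 -> Agent 0 (value 40)
Step 4: Item 2 -> Agent 0 (value 44)
Step 5: Total welfare = 40 + 40 + 44 = 124

124


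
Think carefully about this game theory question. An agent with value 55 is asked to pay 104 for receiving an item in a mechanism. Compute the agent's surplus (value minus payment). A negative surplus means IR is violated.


Step 1: Surplus = value - payment = 55 - 104 = -49
Step 2: IR is violated (surplus < 0)

-49


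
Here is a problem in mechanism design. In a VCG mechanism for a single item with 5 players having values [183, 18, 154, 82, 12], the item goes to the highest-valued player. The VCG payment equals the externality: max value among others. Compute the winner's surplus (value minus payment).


Step 1: The winner is the agent with the highest value: agent 0 with value 183
Step 2: Values of other agents: [18, 154, 82, 12]
Step 3: VCG payment = max of others' values = 154
Step 4: Surplus = 183 - 154 = 29

29


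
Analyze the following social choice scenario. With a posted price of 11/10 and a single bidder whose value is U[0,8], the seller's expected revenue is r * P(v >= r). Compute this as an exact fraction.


Step 1: Posted price r = 11/10, value support [0,8]
Step 2: P(v >= r) = (8 - 11/10)/8 = 69/80
Step 3: Expected revenue = r * P(v >= r) = 11/10 * 69/80
Step 4: Revenue = 759/800

759/800


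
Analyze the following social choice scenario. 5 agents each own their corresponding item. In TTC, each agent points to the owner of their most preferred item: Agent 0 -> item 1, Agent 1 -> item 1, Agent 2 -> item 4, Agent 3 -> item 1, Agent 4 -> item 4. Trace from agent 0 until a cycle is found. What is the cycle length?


Step 1: Trace the pointer graph from agent 0: 0 -> 1 -> 1
Step 2: A cycle is detected when we revisit agent 1
Step 3: The cycle is: 1 -> 1
Step 4: Cycle length = 1

1


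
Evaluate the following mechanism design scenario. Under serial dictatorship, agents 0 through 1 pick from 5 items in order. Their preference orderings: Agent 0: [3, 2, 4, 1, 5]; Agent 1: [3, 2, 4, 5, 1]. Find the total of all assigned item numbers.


Step 1: Agent 0 picks item 3
Step 2: Agent 1 picks item 2
Step 3: Sum = 3 + 2 = 5

5


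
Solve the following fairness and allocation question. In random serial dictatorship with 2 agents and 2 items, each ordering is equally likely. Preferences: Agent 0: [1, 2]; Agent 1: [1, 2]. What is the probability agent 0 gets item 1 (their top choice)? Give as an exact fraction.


Step 1: Agent 0 wants item 1
Step 2: There are 2 possible orderings of agents
Step 3: In 1 orderings, agent 0 gets item 1
Step 4: Probability = 1/2

1/2


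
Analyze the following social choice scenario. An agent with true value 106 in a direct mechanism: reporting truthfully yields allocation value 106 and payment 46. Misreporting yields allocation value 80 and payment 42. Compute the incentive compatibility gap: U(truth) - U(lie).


Step 1: U(truth) = value - payment = 106 - 46 = 60
Step 2: U(lie) = allocation - payment = 80 - 42 = 38
Step 3: IC gap = 60 - 38 = 22

22


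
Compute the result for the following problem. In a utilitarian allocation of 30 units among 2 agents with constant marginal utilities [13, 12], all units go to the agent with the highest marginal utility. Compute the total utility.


Step 1: The marginal utilities are [13, 12]
Step 2: The highest marginal utility is 13
Step 3: All 30 units go to that agent
Step 4: Total utility = 13 * 30 = 390

390


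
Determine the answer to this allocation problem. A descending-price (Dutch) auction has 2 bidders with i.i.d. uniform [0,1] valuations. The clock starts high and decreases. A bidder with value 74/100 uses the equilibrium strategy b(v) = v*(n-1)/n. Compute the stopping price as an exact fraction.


Step 1: Dutch auctions are strategically equivalent to first-price auctions
Step 2: The equilibrium bid is b(v) = v*(n-1)/n
Step 3: b = 37/50 * 1/2
Step 4: b = 37/100

37/100


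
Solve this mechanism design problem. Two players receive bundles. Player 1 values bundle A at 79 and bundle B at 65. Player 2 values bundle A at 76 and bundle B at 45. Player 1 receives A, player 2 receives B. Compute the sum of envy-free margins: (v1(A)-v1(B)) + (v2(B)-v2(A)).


Step 1: Player 1's margin = v1(A) - v1(B) = 79 - 65 = 14
Step 2: Player 2's margin = v2(B) - v2(A) = 45 - 76 = -31
Step 3: Total margin = 14 + -31 = -17

-17


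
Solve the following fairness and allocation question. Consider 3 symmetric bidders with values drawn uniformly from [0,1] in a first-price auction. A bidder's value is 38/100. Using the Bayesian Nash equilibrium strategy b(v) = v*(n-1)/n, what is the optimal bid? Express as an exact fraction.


Step 1: The symmetric BNE bidding function is b(v) = v * (n-1) / n
Step 2: Substitute v = 19/50 and n = 3
Step 3: b = 19/50 * 2/3
Step 4: b = 19/75

19/75


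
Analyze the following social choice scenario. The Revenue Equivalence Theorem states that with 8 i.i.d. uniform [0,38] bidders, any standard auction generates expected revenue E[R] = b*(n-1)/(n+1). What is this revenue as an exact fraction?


Step 1: By Revenue Equivalence, expected revenue = b*(n-1)/(n+1)
Step 2: Substituting n = 8, b = 38
Step 3: Revenue = 38*(8-1)/(8+1) = 38*7/9
Step 4: Revenue = 266/9

266/9


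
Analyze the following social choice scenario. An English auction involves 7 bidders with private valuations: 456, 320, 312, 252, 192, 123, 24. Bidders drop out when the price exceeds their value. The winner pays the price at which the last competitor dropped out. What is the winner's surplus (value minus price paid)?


Step 1: Identify the highest value: 456
Step 2: Identify the second-highest value: 320
Step 3: The final price = second-highest value = 320
Step 4: Surplus = 456 - 320 = 136

136


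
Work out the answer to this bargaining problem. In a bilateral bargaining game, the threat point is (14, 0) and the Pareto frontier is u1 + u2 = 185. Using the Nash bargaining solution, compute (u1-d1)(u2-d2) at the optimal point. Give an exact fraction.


Step 1: The Nash solution splits surplus symmetrically above the disagreement point
Step 2: u1 = (total + d1 - d2)/2 = (185 + 14 - 0)/2 = 199/2
Step 3: u2 = (total - d1 + d2)/2 = (185 - 14 + 0)/2 = 171/2
Step 4: Nash product = (199/2 - 14) * (171/2 - 0)
Step 5: = 171/2 * 171/2 = 29241/4

29241/4


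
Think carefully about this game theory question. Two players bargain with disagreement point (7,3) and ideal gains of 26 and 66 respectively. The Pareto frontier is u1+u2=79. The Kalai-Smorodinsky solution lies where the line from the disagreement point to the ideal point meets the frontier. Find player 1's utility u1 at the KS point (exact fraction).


Step 1: At the KS point, (u1-d1)/r1 = (u2-d2)/r2 = t and u1+u2 = 79
Step 2: u1 = d1 + r1*t and u2 = d2 + r2*t, so (d1 + r1*t) + (d2 + r2*t) = 79
Step 3: t = (79 - 7 - 3)/(26 + 66) = 69/92 = 3/4
Step 4: u1 = d1 + r1*t = 7 + 26 * 3/4 = 53/2
Step 5: (Check: u2 = d2 + r2*t = 105/2; u1+u2 = 53/2 + 105/2 = 79, on the frontier.)

53/2


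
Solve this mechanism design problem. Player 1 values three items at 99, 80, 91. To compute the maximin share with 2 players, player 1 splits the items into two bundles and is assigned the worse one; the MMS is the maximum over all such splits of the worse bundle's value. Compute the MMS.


Step 1: Item values = 99, 80, 91
Step 2: Enumerate all 2-bundle partitions and take the smaller bundle:
  Partition 1: {99} vs {80,91} -> bundles 99, 171; min = 99
  Partition 2: {80} vs {99,91} -> bundles 80, 190; min = 80
  Partition 3: {91} vs {99,80} -> bundles 91, 179; min = 91
Step 3: MMS = max(99, 80, 91) = 99

99


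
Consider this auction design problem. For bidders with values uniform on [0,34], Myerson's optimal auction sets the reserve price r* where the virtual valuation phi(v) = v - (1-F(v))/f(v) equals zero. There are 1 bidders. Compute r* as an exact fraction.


Step 1: For U[0,34], F(v) = v/34 and f(v) = 1/34
Step 2: phi(v) = v - (1 - v/34)/(1/34) = v - (34 - v) = 2v - 34
Step 3: Set phi(r*) = 0: 2r* - 34 = 0
Step 4: r* = 34/2 = 17 (the number of bidders n = 1 does not enter)

17


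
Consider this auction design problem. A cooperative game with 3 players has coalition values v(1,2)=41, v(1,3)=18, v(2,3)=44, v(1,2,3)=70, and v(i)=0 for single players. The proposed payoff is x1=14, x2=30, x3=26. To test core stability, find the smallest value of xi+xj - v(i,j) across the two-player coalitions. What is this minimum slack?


Step 1: Slack for coalition (1,2): x1+x2 - v12 = 44 - 41 = 3
Step 2: Slack for coalition (1,3): x1+x3 - v13 = 40 - 18 = 22
Step 3: Slack for coalition (2,3): x2+x3 - v23 = 56 - 44 = 12
Step 4: Minimum slack = min(3, 22, 12) = 3, attained by (1,2); no pair can gain by deviating, so the allocation is in the core

3


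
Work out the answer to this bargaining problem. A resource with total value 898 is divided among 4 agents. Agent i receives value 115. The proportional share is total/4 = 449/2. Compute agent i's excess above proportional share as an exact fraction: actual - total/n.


Step 1: Proportional share = 898/4 = 449/2
Step 2: Agent's actual allocation = 115
Step 3: Excess = 115 - 449/2 = -219/2

-219/2


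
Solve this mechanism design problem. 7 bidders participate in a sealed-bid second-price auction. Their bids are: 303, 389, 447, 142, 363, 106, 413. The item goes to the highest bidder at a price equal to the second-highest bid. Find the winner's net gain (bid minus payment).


Step 1: Sort bids in descending order: 447, 413, 389, 363, 303, 142, 106
Step 2: The winning bid is the highest: 447
Step 3: The payment equals the second-highest bid: 413
Step 4: Surplus = winner's bid - payment = 447 - 413 = 34

34


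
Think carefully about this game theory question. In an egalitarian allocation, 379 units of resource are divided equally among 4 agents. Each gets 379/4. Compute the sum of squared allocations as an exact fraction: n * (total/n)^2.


Step 1: Each agent's share = 379/4
Step 2: Square of each share = (379/4)^2 = 143641/16
Step 3: Sum of squares = 4 * 143641/16 = 143641/4

143641/4


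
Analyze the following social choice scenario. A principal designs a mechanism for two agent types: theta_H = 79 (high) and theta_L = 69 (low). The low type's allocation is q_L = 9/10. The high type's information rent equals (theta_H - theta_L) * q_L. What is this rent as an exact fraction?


Step 1: theta_H - theta_L = 79 - 69 = 10
Step 2: Information rent = (theta_H - theta_L) * q_L
Step 3: = 10 * 9/10
Step 4: = 9

9


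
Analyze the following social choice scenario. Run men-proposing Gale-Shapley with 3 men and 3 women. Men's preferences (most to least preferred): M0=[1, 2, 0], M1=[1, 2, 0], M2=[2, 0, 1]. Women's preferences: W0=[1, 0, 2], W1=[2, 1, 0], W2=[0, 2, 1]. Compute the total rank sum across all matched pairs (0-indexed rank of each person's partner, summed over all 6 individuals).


Step 1: Run Gale-Shapley (men propose, women hold best offer):
  M0 proposes to W1; she accepts
  M1 proposes to W1; she switches from M0
  M2 proposes to W2; she accepts
  M0 proposes to W2; she switches from M2
  M2 proposes to W0; she accepts
Step 2: Final matching: W0-M2, W1-M1, W2-M0
Step 3: 0-indexed ranks (man's rank of his match, then woman's): 1 + 2 + 0 + 1 + 1 + 0
Step 4: Total rank sum = 5

5


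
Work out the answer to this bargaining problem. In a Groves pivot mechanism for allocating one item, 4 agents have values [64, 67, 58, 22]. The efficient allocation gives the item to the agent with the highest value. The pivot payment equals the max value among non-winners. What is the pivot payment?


Step 1: The efficient winner is agent 1 with value 67
Step 2: Other agents' values: [64, 58, 22]
Step 3: Pivot payment = max(others) = 64
Step 4: The winner pays 64

64


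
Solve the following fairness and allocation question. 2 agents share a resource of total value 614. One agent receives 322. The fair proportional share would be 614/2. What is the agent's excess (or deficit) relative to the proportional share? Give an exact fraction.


Step 1: Proportional share = 614/2 = 307
Step 2: Agent's actual allocation = 322
Step 3: Excess = 322 - 307 = 15

15


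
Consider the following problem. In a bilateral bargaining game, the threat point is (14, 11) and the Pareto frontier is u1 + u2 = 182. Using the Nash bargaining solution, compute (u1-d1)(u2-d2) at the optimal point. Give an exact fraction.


Step 1: The Nash solution splits surplus symmetrically above the disagreement point
Step 2: u1 = (total + d1 - d2)/2 = (182 + 14 - 11)/2 = 185/2
Step 3: u2 = (total - d1 + d2)/2 = (182 - 14 + 11)/2 = 179/2
Step 4: Nash product = (185/2 - 14) * (179/2 - 11)
Step 5: = 157/2 * 157/2 = 24649/4

24649/4


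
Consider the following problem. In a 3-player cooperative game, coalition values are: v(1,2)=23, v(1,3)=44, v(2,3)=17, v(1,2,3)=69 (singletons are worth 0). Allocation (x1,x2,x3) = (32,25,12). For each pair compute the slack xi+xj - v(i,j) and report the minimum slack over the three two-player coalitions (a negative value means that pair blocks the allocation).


Step 1: Slack for coalition (1,2): x1+x2 - v12 = 57 - 23 = 34
Step 2: Slack for coalition (1,3): x1+x3 - v13 = 44 - 44 = 0
Step 3: Slack for coalition (2,3): x2+x3 - v23 = 37 - 17 = 20
Step 4: Minimum slack = min(34, 0, 20) = 0, attained by (1,3); no pair can gain by deviating, so the allocation is in the core

0


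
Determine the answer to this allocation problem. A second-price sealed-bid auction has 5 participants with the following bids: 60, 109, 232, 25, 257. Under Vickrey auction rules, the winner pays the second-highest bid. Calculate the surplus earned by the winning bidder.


Step 1: Sort bids in descending order: 257, 232, 109, 60, 25
Step 2: The winning bid is the highest: 257
Step 3: The payment equals the second-highest bid: 232
Step 4: Surplus = winner's bid - payment = 257 - 232 = 25

25


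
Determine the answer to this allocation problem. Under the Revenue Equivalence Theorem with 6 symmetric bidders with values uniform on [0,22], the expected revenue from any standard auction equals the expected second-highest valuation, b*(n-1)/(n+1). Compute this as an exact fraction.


Step 1: By Revenue Equivalence, expected revenue = b*(n-1)/(n+1)
Step 2: Substituting n = 6, b = 22
Step 3: Revenue = 22*(6-1)/(6+1) = 22*5/7
Step 4: Revenue = 110/7

110/7


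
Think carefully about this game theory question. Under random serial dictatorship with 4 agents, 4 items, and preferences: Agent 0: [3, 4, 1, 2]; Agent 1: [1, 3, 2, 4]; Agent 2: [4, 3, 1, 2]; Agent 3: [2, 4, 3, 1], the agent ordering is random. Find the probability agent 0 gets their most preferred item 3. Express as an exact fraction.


Step 1: Agent 0 wants item 3
Step 2: There are 24 possible orderings of agents
Step 3: In 24 orderings, agent 0 gets item 3
Step 4: Probability = 24/24 = 1

1


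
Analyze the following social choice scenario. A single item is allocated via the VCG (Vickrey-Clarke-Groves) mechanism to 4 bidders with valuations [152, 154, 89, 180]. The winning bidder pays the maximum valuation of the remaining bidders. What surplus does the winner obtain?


Step 1: The winner is the agent with the highest value: agent 3 with value 180
Step 2: Values of other agents: [152, 154, 89]
Step 3: VCG payment = max of others' values = 154
Step 4: Surplus = 180 - 154 = 26

26


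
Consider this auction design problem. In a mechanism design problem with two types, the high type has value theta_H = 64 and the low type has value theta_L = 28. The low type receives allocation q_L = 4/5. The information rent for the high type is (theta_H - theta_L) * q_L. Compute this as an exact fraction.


Step 1: theta_H - theta_L = 64 - 28 = 36
Step 2: Information rent = (theta_H - theta_L) * q_L
Step 3: = 36 * 4/5
Step 4: = 144/5

144/5


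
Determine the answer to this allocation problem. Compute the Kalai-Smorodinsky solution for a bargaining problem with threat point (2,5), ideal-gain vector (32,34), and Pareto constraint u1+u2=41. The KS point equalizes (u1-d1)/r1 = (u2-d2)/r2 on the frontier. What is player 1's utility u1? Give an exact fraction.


Step 1: At the KS point, (u1-d1)/r1 = (u2-d2)/r2 = t and u1+u2 = 41
Step 2: u1 = d1 + r1*t and u2 = d2 + r2*t, so (d1 + r1*t) + (d2 + r2*t) = 41
Step 3: t = (41 - 2 - 5)/(32 + 34) = 34/66 = 17/33
Step 4: u1 = d1 + r1*t = 2 + 32 * 17/33 = 610/33
Step 5: (Check: u2 = d2 + r2*t = 743/33; u1+u2 = 610/33 + 743/33 = 41, on the frontier.)

610/33


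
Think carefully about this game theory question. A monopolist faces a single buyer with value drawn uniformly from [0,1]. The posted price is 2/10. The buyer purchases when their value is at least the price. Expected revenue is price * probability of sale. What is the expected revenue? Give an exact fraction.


Step 1: Posted price r = 1/5, value support [0,1]
Step 2: P(v >= r) = (1 - 1/5)/1 = 4/5
Step 3: Expected revenue = r * P(v >= r) = 1/5 * 4/5
Step 4: Revenue = 4/25

4/25


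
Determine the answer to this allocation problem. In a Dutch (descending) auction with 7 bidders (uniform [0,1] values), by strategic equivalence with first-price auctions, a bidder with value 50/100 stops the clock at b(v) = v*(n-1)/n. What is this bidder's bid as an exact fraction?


Step 1: Dutch auctions are strategically equivalent to first-price auctions
Step 2: The equilibrium bid is b(v) = v*(n-1)/n
Step 3: b = 1/2 * 6/7
Step 4: b = 3/7

3/7


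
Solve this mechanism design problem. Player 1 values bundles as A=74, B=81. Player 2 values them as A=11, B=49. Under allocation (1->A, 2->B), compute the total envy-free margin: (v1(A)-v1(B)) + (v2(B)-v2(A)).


Step 1: Player 1's margin = v1(A) - v1(B) = 74 - 81 = -7
Step 2: Player 2's margin = v2(B) - v2(A) = 49 - 11 = 38
Step 3: Total margin = -7 + 38 = 31

31


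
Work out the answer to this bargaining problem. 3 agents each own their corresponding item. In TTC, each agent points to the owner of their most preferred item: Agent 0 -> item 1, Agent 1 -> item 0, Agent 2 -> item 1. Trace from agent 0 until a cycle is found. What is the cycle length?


Step 1: Trace the pointer graph from agent 0: 0 -> 1 -> 0
Step 2: A cycle is detected when we revisit agent 0
Step 3: The cycle is: 0 -> 1 -> 0
Step 4: Cycle length = 2

2


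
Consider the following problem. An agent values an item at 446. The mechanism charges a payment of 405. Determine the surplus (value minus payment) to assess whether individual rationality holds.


Step 1: Surplus = value - payment = 446 - 405 = 41
Step 2: IR is satisfied (surplus >= 0)

41


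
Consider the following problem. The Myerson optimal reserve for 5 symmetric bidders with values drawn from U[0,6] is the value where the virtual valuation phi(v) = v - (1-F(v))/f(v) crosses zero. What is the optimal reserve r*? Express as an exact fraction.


Step 1: For U[0,6], F(v) = v/6 and f(v) = 1/6
Step 2: phi(v) = v - (1 - v/6)/(1/6) = v - (6 - v) = 2v - 6
Step 3: Set phi(r*) = 0: 2r* - 6 = 0
Step 4: r* = 6/2 = 3 (the number of bidders n = 5 does not enter)

3


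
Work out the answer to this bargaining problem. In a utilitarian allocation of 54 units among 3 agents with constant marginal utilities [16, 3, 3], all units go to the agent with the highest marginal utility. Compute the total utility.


Step 1: The marginal utilities are [16, 3, 3]
Step 2: The highest marginal utility is 16
Step 3: All 54 units go to that agent
Step 4: Total utility = 16 * 54 = 864

864


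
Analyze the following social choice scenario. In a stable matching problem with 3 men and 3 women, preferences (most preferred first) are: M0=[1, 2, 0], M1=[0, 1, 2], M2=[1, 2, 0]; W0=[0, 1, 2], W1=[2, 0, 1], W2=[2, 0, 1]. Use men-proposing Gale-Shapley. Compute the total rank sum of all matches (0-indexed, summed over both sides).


Step 1: Run Gale-Shapley (men propose, women hold best offer):
  M0 proposes to W1; she accepts
  M1 proposes to W0; she accepts
  M2 proposes to W1; she switches from M0
  M0 proposes to W2; she accepts
Step 2: Final matching: W0-M1, W1-M2, W2-M0
Step 3: 0-indexed ranks (man's rank of his match, then woman's): 0 + 1 + 0 + 0 + 1 + 1
Step 4: Total rank sum = 3

3


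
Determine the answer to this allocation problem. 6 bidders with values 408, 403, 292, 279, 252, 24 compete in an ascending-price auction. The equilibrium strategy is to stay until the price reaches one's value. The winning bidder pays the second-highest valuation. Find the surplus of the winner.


Step 1: Identify the highest value: 408
Step 2: Identify the second-highest value: 403
Step 3: The final price = second-highest value = 403
Step 4: Surplus = 408 - 403 = 5

5


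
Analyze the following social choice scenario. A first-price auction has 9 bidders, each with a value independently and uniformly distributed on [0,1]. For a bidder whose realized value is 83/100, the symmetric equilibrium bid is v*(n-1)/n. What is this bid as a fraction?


Step 1: The symmetric BNE bidding function is b(v) = v * (n-1) / n
Step 2: Substitute v = 83/100 and n = 9
Step 3: b = 83/100 * 8/9
Step 4: b = 166/225

166/225


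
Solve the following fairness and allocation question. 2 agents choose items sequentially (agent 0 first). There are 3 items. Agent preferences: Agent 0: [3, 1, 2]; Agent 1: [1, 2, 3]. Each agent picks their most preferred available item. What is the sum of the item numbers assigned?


Step 1: Agent 0 picks item 3
Step 2: Agent 1 picks item 1
Step 3: Sum = 3 + 1 = 4

4


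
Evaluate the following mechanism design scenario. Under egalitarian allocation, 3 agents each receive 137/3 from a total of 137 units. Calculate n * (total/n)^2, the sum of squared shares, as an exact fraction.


Step 1: Each agent's share = 137/3
Step 2: Square of each share = (137/3)^2 = 18769/9
Step 3: Sum of squares = 3 * 18769/9 = 18769/3

18769/3


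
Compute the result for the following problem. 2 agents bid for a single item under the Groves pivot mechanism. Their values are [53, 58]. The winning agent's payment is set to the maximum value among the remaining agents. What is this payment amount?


Step 1: The efficient winner is agent 1 with value 58
Step 2: Other agents' values: [53]
Step 3: Pivot payment = max(others) = 53
Step 4: The winner pays 53

53


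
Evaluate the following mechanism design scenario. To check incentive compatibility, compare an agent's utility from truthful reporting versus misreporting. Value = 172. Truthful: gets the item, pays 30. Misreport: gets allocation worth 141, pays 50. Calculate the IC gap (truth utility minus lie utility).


Step 1: U(truth) = value - payment = 172 - 30 = 142
Step 2: U(lie) = allocation - payment = 141 - 50 = 91
Step 3: IC gap = 142 - 91 = 51

51


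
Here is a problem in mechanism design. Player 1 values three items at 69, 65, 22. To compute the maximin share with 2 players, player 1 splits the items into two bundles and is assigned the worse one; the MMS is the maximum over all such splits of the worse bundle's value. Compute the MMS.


Step 1: Item values = 69, 65, 22
Step 2: Enumerate all 2-bundle partitions and take the smaller bundle:
  Partition 1: {69} vs {65,22} -> bundles 69, 87; min = 69
  Partition 2: {65} vs {69,22} -> bundles 65, 91; min = 65
  Partition 3: {22} vs {69,65} -> bundles 22, 134; min = 22
Step 3: MMS = max(69, 65, 22) = 69

69


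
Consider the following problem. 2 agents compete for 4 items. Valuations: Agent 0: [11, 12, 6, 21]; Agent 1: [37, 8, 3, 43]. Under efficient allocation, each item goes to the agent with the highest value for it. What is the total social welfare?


Step 1: For each item, find the maximum value among all agents.
Step 2: Item 0 -> Agent 1 (value 37)
Step 3: Item 1 -> Agent 0 (value 12)
Step 4: Item 2 -> Agent 0 (value 6)
Step 5: Item 3 -> Agent 1 (value 43)
Step 6: Total welfare = 37 + 12 + 6 + 43 = 98

98


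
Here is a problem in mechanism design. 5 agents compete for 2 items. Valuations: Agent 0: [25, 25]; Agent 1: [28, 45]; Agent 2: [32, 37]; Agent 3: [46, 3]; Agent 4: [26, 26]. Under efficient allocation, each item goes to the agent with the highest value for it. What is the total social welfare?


Step 1: For each item, find the maximum value among all agents.
Step 2: Item 0 -> Agent 3 (value 46)
Step 3: Item 1 -> Agent 1 (value 45)
Step 4: Total welfare = 46 + 45 = 91

91


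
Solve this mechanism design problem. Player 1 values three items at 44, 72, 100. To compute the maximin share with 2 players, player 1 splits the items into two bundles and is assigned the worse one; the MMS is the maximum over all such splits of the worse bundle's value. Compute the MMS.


Step 1: Item values = 44, 72, 100
Step 2: Enumerate all 2-bundle partitions and take the smaller bundle:
  Partition 1: {44} vs {72,100} -> bundles 44, 172; min = 44
  Partition 2: {72} vs {44,100} -> bundles 72, 144; min = 72
  Partition 3: {100} vs {44,72} -> bundles 100, 116; min = 100
Step 3: MMS = max(44, 72, 100) = 100

100


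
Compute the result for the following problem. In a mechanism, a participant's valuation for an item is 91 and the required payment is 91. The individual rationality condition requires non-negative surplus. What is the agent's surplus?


Step 1: Surplus = value - payment = 91 - 91 = 0
Step 2: IR is satisfied (surplus >= 0)

0


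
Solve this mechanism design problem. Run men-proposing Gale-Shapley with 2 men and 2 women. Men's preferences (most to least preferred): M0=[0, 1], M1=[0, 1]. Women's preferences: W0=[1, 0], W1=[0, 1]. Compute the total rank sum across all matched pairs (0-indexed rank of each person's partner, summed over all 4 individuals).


Step 1: Run Gale-Shapley (men propose, women hold best offer):
  M0 proposes to W0; she accepts
  M1 proposes to W0; she switches from M0
  M0 proposes to W1; she accepts
Step 2: Final matching: W0-M1, W1-M0
Step 3: 0-indexed ranks (man's rank of his match, then woman's): 0 + 0 + 1 + 0
Step 4: Total rank sum = 1

1


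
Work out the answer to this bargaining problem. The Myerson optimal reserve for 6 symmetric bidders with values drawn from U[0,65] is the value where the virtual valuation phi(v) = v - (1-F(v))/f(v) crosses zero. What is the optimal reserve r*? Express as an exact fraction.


Step 1: For U[0,65], F(v) = v/65 and f(v) = 1/65
Step 2: phi(v) = v - (1 - v/65)/(1/65) = v - (65 - v) = 2v - 65
Step 3: Set phi(r*) = 0: 2r* - 65 = 0
Step 4: r* = 65/2 (the number of bidders n = 6 does not enter)

65/2


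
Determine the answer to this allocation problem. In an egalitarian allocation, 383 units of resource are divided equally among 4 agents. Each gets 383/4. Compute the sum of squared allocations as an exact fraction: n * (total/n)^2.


Step 1: Each agent's share = 383/4
Step 2: Square of each share = (383/4)^2 = 146689/16
Step 3: Sum of squares = 4 * 146689/16 = 146689/4

146689/4


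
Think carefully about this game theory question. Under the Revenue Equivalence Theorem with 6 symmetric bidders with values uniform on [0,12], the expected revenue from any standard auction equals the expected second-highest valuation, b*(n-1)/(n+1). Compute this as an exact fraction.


Step 1: By Revenue Equivalence, expected revenue = b*(n-1)/(n+1)
Step 2: Substituting n = 6, b = 12
Step 3: Revenue = 12*(6-1)/(6+1) = 12*5/7
Step 4: Revenue = 60/7

60/7


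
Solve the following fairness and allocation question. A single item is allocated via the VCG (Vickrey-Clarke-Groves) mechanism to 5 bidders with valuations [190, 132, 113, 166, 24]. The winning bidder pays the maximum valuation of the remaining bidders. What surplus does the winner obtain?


Step 1: The winner is the agent with the highest value: agent 0 with value 190
Step 2: Values of other agents: [132, 113, 166, 24]
Step 3: VCG payment = max of others' values = 166
Step 4: Surplus = 190 - 166 = 24

24


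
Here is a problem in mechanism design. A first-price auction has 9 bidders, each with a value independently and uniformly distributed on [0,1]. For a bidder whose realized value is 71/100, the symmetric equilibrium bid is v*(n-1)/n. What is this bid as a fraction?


Step 1: The symmetric BNE bidding function is b(v) = v * (n-1) / n
Step 2: Substitute v = 71/100 and n = 9
Step 3: b = 71/100 * 8/9
Step 4: b = 142/225

142/225


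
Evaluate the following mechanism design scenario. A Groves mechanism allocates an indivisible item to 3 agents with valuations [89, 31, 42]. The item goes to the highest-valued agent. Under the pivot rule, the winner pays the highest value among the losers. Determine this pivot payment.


Step 1: The efficient winner is agent 0 with value 89
Step 2: Other agents' values: [31, 42]
Step 3: Pivot payment = max(others) = 42
Step 4: The winner pays 42

42


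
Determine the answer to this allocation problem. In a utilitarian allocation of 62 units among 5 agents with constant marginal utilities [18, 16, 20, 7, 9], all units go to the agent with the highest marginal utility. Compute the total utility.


Step 1: The marginal utilities are [18, 16, 20, 7, 9]
Step 2: The highest marginal utility is 20
Step 3: All 62 units go to that agent
Step 4: Total utility = 20 * 62 = 1240

1240


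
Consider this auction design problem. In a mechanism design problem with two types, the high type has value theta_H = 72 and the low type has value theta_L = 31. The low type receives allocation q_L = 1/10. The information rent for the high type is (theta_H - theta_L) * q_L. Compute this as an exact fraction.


Step 1: theta_H - theta_L = 72 - 31 = 41
Step 2: Information rent = (theta_H - theta_L) * q_L
Step 3: = 41 * 1/10
Step 4: = 41/10

41/10


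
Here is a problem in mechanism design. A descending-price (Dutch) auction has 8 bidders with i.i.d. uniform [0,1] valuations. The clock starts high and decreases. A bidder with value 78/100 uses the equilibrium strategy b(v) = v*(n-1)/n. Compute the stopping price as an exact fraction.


Step 1: Dutch auctions are strategically equivalent to first-price auctions
Step 2: The equilibrium bid is b(v) = v*(n-1)/n
Step 3: b = 39/50 * 7/8
Step 4: b = 273/400

273/400


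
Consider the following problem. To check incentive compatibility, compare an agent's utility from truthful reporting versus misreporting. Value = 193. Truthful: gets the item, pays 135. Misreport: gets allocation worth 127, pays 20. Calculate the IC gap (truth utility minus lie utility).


Step 1: U(truth) = value - payment = 193 - 135 = 58
Step 2: U(lie) = allocation - payment = 127 - 20 = 107
Step 3: IC gap = 58 - 107 = -49

-49


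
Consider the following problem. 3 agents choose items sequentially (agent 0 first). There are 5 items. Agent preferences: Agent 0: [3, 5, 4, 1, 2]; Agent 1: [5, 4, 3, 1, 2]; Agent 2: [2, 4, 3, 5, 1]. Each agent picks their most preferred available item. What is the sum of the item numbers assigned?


Step 1: Agent 0 picks item 3
Step 2: Agent 1 picks item 5
Step 3: Agent 2 picks item 2
Step 4: Sum = 3 + 5 + 2 = 10

10


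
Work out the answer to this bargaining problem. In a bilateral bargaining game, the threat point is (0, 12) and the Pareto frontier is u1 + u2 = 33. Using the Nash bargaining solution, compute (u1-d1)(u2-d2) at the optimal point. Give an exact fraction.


Step 1: The Nash solution splits surplus symmetrically above the disagreement point
Step 2: u1 = (total + d1 - d2)/2 = (33 + 0 - 12)/2 = 21/2
Step 3: u2 = (total - d1 + d2)/2 = (33 - 0 + 12)/2 = 45/2
Step 4: Nash product = (21/2 - 0) * (45/2 - 12)
Step 5: = 21/2 * 21/2 = 441/4

441/4


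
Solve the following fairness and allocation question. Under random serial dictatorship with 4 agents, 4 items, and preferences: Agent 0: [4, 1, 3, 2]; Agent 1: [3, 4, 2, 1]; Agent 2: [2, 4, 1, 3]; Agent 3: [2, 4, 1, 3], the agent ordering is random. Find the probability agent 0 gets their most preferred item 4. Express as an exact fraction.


Step 1: Agent 0 wants item 4
Step 2: There are 24 possible orderings of agents
Step 3: In 16 orderings, agent 0 gets item 4
Step 4: Probability = 16/24 = 2/3

2/3


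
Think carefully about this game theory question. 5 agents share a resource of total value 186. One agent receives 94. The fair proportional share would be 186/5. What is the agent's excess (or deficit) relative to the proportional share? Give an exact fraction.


Step 1: Proportional share = 186/5
Step 2: Agent's actual allocation = 94
Step 3: Excess = 94 - 186/5 = 284/5

284/5


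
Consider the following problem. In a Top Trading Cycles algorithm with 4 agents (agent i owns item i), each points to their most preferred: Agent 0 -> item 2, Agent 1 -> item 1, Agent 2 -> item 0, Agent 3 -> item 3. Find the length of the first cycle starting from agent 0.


Step 1: Trace the pointer graph from agent 0: 0 -> 2 -> 0
Step 2: A cycle is detected when we revisit agent 0
Step 3: The cycle is: 0 -> 2 -> 0
Step 4: Cycle length = 2

2


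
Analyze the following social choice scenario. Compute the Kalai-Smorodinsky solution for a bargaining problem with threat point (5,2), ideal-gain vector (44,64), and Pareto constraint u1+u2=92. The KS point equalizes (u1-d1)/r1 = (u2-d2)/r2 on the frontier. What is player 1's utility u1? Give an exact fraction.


Step 1: At the KS point, (u1-d1)/r1 = (u2-d2)/r2 = t and u1+u2 = 92
Step 2: u1 = d1 + r1*t and u2 = d2 + r2*t, so (d1 + r1*t) + (d2 + r2*t) = 92
Step 3: t = (92 - 5 - 2)/(44 + 64) = 85/108
Step 4: u1 = d1 + r1*t = 5 + 44 * 85/108 = 1070/27
Step 5: (Check: u2 = d2 + r2*t = 1414/27; u1+u2 = 1070/27 + 1414/27 = 92, on the frontier.)

1070/27


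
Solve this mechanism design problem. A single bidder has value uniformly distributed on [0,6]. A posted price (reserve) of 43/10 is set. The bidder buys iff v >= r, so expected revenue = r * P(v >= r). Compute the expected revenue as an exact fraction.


Step 1: Posted price r = 43/10, value support [0,6]
Step 2: P(v >= r) = (6 - 43/10)/6 = 17/60
Step 3: Expected revenue = r * P(v >= r) = 43/10 * 17/60
Step 4: Revenue = 731/600

731/600


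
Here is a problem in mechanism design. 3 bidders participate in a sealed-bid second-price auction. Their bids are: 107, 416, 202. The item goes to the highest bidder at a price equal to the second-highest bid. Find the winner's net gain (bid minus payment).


Step 1: Sort bids in descending order: 416, 202, 107
Step 2: The winning bid is the highest: 416
Step 3: The payment equals the second-highest bid: 202
Step 4: Surplus = winner's bid - payment = 416 - 202 = 214

214


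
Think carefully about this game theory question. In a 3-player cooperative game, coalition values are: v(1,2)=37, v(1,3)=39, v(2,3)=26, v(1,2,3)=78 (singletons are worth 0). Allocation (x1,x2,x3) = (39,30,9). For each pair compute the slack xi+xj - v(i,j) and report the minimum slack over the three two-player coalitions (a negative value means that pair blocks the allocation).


Step 1: Slack for coalition (1,2): x1+x2 - v12 = 69 - 37 = 32
Step 2: Slack for coalition (1,3): x1+x3 - v13 = 48 - 39 = 9
Step 3: Slack for coalition (2,3): x2+x3 - v23 = 39 - 26 = 13
Step 4: Minimum slack = min(32, 9, 13) = 9, attained by (1,3); no pair can gain by deviating, so the allocation is in the core

9


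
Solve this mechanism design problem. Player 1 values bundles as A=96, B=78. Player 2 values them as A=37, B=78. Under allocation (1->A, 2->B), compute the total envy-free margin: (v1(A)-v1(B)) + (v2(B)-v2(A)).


Step 1: Player 1's margin = v1(A) - v1(B) = 96 - 78 = 18
Step 2: Player 2's margin = v2(B) - v2(A) = 78 - 37 = 41
Step 3: Total margin = 18 + 41 = 59

59


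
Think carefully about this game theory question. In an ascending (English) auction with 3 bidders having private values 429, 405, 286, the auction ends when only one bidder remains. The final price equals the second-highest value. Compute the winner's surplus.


Step 1: Identify the highest value: 429
Step 2: Identify the second-highest value: 405
Step 3: The final price = second-highest value = 405
Step 4: Surplus = 429 - 405 = 24

24


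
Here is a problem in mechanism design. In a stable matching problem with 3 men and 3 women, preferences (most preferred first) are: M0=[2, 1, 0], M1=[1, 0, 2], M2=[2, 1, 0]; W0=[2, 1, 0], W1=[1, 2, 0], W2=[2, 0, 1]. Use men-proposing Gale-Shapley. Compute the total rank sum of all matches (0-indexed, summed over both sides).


Step 1: Run Gale-Shapley (men propose, women hold best offer):
  M0 proposes to W2; she accepts
  M1 proposes to W1; she accepts
  M2 proposes to W2; she switches from M0
  M0 proposes to W1; rejected
  M0 proposes to W0; she accepts
Step 2: Final matching: W0-M0, W1-M1, W2-M2
Step 3: 0-indexed ranks (man's rank of his match, then woman's): 2 + 2 + 0 + 0 + 0 + 0
Step 4: Total rank sum = 4

4


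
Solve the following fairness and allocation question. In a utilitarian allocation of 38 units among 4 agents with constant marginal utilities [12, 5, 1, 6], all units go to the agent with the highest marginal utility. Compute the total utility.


Step 1: The marginal utilities are [12, 5, 1, 6]
Step 2: The highest marginal utility is 12
Step 3: All 38 units go to that agent
Step 4: Total utility = 12 * 38 = 456

456


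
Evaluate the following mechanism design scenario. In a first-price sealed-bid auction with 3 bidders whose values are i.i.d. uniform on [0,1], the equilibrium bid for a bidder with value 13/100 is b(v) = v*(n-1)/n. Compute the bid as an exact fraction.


Step 1: The symmetric BNE bidding function is b(v) = v * (n-1) / n
Step 2: Substitute v = 13/100 and n = 3
Step 3: b = 13/100 * 2/3
Step 4: b = 13/150

13/150
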